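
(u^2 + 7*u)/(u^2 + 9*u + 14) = u/(u + 2)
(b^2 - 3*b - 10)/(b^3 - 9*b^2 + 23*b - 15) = (b + 2)/(b^2 - 4*b + 3)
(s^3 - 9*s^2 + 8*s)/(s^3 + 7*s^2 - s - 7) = s*(s - 8)/(s^2 + 8*s + 7)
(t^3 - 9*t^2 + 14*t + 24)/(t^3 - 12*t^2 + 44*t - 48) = (t + 1)/(t - 2)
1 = 1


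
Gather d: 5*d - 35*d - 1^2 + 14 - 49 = -30*d - 36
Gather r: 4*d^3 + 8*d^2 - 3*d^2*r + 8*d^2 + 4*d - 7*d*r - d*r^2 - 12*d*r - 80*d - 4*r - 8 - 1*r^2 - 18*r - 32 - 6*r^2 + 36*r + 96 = 4*d^3 + 16*d^2 - 76*d + r^2*(-d - 7) + r*(-3*d^2 - 19*d + 14) + 56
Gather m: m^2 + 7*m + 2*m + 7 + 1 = m^2 + 9*m + 8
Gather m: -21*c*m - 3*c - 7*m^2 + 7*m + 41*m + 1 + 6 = -3*c - 7*m^2 + m*(48 - 21*c) + 7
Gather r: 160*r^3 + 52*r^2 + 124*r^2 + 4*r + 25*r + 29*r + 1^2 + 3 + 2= 160*r^3 + 176*r^2 + 58*r + 6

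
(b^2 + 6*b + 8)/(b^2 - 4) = (b + 4)/(b - 2)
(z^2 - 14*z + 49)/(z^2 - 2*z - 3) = (-z^2 + 14*z - 49)/(-z^2 + 2*z + 3)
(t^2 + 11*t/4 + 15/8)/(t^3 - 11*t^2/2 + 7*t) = (8*t^2 + 22*t + 15)/(4*t*(2*t^2 - 11*t + 14))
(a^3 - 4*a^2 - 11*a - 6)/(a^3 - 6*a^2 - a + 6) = (a + 1)/(a - 1)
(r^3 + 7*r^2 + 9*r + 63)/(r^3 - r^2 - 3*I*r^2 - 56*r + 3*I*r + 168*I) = (r + 3*I)/(r - 8)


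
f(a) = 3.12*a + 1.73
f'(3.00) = 3.12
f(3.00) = 11.09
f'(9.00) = 3.12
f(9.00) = 29.81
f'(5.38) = 3.12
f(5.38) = 18.52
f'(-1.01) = 3.12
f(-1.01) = -1.42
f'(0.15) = 3.12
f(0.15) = 2.20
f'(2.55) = 3.12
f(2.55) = 9.69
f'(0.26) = 3.12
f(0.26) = 2.54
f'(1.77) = 3.12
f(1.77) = 7.25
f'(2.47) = 3.12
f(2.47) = 9.44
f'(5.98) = 3.12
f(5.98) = 20.39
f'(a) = 3.12000000000000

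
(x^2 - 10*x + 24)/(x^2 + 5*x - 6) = (x^2 - 10*x + 24)/(x^2 + 5*x - 6)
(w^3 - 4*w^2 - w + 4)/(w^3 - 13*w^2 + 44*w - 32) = (w + 1)/(w - 8)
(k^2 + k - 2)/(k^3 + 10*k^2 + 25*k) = (k^2 + k - 2)/(k*(k^2 + 10*k + 25))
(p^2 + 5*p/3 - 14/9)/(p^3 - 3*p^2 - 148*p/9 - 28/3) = (3*p - 2)/(3*p^2 - 16*p - 12)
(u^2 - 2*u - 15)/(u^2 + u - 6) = (u - 5)/(u - 2)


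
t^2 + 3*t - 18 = (t - 3)*(t + 6)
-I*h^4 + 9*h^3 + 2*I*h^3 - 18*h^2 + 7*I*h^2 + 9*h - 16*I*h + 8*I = (h - 1)*(h + I)*(h + 8*I)*(-I*h + I)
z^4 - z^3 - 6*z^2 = z^2*(z - 3)*(z + 2)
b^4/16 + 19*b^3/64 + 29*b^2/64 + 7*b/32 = b*(b/4 + 1/4)*(b/4 + 1/2)*(b + 7/4)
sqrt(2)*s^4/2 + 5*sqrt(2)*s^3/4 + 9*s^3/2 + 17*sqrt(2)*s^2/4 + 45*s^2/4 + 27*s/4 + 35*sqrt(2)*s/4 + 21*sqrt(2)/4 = (s + 1)*(s + 3/2)*(s + 7*sqrt(2)/2)*(sqrt(2)*s/2 + 1)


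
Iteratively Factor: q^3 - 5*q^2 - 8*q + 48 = (q - 4)*(q^2 - q - 12) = (q - 4)^2*(q + 3)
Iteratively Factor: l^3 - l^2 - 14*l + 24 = (l + 4)*(l^2 - 5*l + 6) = (l - 3)*(l + 4)*(l - 2)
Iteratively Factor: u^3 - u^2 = (u - 1)*(u^2) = u*(u - 1)*(u)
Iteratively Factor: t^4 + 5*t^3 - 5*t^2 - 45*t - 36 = (t - 3)*(t^3 + 8*t^2 + 19*t + 12) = (t - 3)*(t + 1)*(t^2 + 7*t + 12) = (t - 3)*(t + 1)*(t + 4)*(t + 3)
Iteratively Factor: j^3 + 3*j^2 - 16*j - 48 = (j + 3)*(j^2 - 16) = (j + 3)*(j + 4)*(j - 4)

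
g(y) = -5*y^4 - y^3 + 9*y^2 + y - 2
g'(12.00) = -34775.00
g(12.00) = -104102.00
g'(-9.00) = 14176.00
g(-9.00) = -31358.00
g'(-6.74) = 5867.04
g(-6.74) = -9612.04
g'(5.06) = -2575.82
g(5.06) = -3173.78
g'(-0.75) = -5.75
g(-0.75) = 1.15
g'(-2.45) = 233.02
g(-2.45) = -115.87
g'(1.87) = -106.61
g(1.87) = -36.34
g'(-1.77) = 70.65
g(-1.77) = -19.10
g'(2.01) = -137.35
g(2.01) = -53.36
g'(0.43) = 6.60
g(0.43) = -0.16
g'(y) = -20*y^3 - 3*y^2 + 18*y + 1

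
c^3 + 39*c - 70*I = (c - 5*I)*(c - 2*I)*(c + 7*I)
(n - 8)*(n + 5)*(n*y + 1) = n^3*y - 3*n^2*y + n^2 - 40*n*y - 3*n - 40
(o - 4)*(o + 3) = o^2 - o - 12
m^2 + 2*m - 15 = (m - 3)*(m + 5)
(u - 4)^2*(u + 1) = u^3 - 7*u^2 + 8*u + 16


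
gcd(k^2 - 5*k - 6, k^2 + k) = k + 1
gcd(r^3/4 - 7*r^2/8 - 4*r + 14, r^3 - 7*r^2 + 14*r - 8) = r - 4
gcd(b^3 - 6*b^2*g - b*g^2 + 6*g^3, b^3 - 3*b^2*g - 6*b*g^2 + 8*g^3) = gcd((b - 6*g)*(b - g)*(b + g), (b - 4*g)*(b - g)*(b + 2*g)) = b - g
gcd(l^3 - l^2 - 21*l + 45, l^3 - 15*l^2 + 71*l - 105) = l - 3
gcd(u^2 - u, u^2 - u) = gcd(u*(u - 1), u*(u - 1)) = u^2 - u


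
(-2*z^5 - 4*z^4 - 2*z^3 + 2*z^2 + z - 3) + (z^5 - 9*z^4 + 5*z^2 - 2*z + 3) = -z^5 - 13*z^4 - 2*z^3 + 7*z^2 - z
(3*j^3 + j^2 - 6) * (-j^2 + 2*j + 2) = -3*j^5 + 5*j^4 + 8*j^3 + 8*j^2 - 12*j - 12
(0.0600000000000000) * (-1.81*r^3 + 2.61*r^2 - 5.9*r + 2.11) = -0.1086*r^3 + 0.1566*r^2 - 0.354*r + 0.1266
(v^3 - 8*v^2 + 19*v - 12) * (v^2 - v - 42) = v^5 - 9*v^4 - 15*v^3 + 305*v^2 - 786*v + 504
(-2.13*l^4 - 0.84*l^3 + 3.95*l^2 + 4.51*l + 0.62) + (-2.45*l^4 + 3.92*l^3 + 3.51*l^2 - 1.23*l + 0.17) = -4.58*l^4 + 3.08*l^3 + 7.46*l^2 + 3.28*l + 0.79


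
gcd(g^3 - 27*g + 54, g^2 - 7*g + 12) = g - 3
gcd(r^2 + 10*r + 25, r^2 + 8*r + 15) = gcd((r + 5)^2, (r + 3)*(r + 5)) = r + 5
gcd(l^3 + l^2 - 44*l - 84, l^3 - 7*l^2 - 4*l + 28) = l^2 - 5*l - 14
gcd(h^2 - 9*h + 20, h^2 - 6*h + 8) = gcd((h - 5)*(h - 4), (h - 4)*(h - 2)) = h - 4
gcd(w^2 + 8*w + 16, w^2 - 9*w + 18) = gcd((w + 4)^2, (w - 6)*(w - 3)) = 1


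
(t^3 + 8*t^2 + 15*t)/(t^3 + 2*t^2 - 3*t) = (t + 5)/(t - 1)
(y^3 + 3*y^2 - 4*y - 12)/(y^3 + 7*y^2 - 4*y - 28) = (y + 3)/(y + 7)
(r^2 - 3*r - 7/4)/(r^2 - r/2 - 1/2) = (r - 7/2)/(r - 1)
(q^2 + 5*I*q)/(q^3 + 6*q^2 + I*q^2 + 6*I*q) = (q + 5*I)/(q^2 + q*(6 + I) + 6*I)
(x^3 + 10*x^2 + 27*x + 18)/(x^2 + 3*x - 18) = (x^2 + 4*x + 3)/(x - 3)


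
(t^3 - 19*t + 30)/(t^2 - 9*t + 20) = (t^3 - 19*t + 30)/(t^2 - 9*t + 20)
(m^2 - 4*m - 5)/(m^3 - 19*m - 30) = (m + 1)/(m^2 + 5*m + 6)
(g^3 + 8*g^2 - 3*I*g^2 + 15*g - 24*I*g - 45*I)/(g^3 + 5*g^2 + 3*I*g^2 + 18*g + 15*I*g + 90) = (g + 3)/(g + 6*I)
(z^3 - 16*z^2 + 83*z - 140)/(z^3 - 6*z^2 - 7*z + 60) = (z - 7)/(z + 3)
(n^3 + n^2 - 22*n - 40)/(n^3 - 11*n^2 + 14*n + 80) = (n + 4)/(n - 8)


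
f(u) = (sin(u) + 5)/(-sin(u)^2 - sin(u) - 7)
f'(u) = (2*sin(u)*cos(u) + cos(u))*(sin(u) + 5)/(-sin(u)^2 - sin(u) - 7)^2 + cos(u)/(-sin(u)^2 - sin(u) - 7) = (sin(u)^2 + 10*sin(u) - 2)*cos(u)/(sin(u)^2 + sin(u) + 7)^2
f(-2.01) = -0.59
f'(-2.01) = 0.09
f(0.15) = -0.72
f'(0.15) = -0.01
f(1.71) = -0.67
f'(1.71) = -0.02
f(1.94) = -0.67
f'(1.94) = -0.04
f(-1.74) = -0.57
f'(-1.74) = 0.04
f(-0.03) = -0.71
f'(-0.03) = -0.05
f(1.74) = -0.67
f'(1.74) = -0.02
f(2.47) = -0.70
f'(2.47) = -0.06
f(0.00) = -0.71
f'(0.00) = -0.04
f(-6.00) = -0.72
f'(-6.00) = 0.02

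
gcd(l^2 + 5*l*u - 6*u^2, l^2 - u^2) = -l + u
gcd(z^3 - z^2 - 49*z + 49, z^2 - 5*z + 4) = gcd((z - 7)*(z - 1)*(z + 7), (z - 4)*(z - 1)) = z - 1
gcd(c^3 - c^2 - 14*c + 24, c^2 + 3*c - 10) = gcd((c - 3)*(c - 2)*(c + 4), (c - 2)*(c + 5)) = c - 2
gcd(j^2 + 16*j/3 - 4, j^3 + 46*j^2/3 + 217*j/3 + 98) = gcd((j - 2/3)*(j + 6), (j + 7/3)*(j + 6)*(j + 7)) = j + 6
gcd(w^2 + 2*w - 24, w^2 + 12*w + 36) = w + 6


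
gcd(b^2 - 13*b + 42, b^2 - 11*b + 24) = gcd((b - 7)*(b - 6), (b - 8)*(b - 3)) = 1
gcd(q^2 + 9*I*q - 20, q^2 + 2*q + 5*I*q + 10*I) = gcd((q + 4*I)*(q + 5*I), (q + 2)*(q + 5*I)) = q + 5*I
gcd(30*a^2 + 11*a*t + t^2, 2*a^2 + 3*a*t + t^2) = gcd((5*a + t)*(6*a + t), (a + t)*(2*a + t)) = 1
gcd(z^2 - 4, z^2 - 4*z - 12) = z + 2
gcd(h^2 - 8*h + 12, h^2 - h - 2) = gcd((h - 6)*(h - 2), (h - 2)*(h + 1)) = h - 2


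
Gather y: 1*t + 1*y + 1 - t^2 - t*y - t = -t^2 + y*(1 - t) + 1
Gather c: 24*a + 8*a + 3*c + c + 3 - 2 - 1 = 32*a + 4*c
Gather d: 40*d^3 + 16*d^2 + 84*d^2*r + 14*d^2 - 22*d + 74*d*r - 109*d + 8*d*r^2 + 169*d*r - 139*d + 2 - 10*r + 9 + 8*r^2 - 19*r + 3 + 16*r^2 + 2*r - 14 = 40*d^3 + d^2*(84*r + 30) + d*(8*r^2 + 243*r - 270) + 24*r^2 - 27*r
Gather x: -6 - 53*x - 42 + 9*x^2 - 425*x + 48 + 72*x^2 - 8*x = 81*x^2 - 486*x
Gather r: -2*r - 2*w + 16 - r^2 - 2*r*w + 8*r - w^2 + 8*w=-r^2 + r*(6 - 2*w) - w^2 + 6*w + 16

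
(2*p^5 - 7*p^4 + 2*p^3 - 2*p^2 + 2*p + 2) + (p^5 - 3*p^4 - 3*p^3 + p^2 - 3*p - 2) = 3*p^5 - 10*p^4 - p^3 - p^2 - p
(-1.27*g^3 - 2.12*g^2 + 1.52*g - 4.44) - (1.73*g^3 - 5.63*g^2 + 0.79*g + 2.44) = -3.0*g^3 + 3.51*g^2 + 0.73*g - 6.88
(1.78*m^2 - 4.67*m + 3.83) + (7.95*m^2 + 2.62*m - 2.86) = 9.73*m^2 - 2.05*m + 0.97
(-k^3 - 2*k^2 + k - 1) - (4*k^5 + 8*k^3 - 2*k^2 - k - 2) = -4*k^5 - 9*k^3 + 2*k + 1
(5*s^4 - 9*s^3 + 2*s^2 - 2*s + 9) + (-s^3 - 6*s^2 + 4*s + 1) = 5*s^4 - 10*s^3 - 4*s^2 + 2*s + 10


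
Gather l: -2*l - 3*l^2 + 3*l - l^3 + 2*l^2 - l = -l^3 - l^2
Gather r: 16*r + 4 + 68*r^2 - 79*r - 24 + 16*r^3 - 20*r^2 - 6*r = 16*r^3 + 48*r^2 - 69*r - 20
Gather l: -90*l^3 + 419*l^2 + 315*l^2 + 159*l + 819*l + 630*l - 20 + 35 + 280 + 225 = -90*l^3 + 734*l^2 + 1608*l + 520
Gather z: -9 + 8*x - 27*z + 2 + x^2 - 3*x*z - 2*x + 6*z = x^2 + 6*x + z*(-3*x - 21) - 7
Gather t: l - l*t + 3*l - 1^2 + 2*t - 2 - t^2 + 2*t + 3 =4*l - t^2 + t*(4 - l)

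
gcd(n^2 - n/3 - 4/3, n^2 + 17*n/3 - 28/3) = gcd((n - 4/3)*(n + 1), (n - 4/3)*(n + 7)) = n - 4/3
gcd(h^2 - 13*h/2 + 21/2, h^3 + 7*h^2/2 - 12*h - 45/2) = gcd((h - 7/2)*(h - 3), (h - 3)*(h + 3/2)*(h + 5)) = h - 3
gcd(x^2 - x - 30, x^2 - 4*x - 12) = x - 6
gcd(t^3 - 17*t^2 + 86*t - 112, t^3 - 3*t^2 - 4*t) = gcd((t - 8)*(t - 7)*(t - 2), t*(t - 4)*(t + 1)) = 1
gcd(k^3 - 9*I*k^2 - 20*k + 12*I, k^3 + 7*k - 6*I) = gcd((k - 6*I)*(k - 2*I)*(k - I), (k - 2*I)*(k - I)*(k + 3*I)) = k^2 - 3*I*k - 2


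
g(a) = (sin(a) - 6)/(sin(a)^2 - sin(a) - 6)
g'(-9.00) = 0.53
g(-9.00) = 1.18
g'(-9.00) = 0.53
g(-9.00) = 1.18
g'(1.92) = 0.01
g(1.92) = 0.84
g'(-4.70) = 0.00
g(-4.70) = 0.83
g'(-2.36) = 0.65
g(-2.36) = 1.40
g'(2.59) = 0.13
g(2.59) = 0.88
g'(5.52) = -0.64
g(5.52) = 1.39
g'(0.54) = -0.13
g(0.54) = 0.88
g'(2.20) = 0.05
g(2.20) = 0.84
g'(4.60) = 0.17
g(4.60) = 1.74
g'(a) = (-2*sin(a)*cos(a) + cos(a))*(sin(a) - 6)/(sin(a)^2 - sin(a) - 6)^2 + cos(a)/(sin(a)^2 - sin(a) - 6) = (12*sin(a) + cos(a)^2 - 13)*cos(a)/(sin(a) + cos(a)^2 + 5)^2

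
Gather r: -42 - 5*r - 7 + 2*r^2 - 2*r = 2*r^2 - 7*r - 49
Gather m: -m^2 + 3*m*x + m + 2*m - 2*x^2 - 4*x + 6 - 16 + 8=-m^2 + m*(3*x + 3) - 2*x^2 - 4*x - 2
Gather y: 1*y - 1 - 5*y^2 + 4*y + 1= -5*y^2 + 5*y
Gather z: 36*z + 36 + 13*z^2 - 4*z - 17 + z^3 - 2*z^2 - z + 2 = z^3 + 11*z^2 + 31*z + 21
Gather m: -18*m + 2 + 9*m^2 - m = 9*m^2 - 19*m + 2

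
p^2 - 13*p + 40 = (p - 8)*(p - 5)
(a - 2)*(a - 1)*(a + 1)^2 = a^4 - a^3 - 3*a^2 + a + 2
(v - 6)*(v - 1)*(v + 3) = v^3 - 4*v^2 - 15*v + 18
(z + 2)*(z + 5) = z^2 + 7*z + 10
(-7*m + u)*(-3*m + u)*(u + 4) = 21*m^2*u + 84*m^2 - 10*m*u^2 - 40*m*u + u^3 + 4*u^2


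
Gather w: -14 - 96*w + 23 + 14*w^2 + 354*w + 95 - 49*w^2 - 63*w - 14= -35*w^2 + 195*w + 90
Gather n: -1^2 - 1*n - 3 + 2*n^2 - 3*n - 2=2*n^2 - 4*n - 6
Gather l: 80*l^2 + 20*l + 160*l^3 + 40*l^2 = 160*l^3 + 120*l^2 + 20*l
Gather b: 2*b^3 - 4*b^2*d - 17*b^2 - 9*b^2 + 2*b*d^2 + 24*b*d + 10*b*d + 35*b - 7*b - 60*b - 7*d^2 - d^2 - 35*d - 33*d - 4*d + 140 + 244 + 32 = 2*b^3 + b^2*(-4*d - 26) + b*(2*d^2 + 34*d - 32) - 8*d^2 - 72*d + 416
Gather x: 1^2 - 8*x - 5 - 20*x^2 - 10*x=-20*x^2 - 18*x - 4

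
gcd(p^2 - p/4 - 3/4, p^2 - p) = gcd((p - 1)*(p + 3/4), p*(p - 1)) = p - 1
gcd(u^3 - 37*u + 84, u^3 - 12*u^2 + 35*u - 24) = u - 3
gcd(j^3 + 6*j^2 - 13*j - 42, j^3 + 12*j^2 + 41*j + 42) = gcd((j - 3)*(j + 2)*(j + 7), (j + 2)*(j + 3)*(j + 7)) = j^2 + 9*j + 14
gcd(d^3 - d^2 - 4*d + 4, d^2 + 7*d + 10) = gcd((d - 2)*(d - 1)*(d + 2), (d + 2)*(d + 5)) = d + 2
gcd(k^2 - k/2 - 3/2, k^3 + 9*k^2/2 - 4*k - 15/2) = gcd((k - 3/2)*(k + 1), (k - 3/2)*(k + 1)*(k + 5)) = k^2 - k/2 - 3/2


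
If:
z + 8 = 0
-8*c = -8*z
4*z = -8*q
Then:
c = -8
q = 4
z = -8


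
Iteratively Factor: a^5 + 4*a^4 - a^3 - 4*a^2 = (a - 1)*(a^4 + 5*a^3 + 4*a^2) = (a - 1)*(a + 1)*(a^3 + 4*a^2) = a*(a - 1)*(a + 1)*(a^2 + 4*a) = a*(a - 1)*(a + 1)*(a + 4)*(a)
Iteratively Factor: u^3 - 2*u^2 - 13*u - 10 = (u - 5)*(u^2 + 3*u + 2) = (u - 5)*(u + 2)*(u + 1)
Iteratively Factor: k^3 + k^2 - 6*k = (k)*(k^2 + k - 6) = k*(k + 3)*(k - 2)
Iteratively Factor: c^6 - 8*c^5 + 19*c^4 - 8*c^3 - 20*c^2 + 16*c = (c - 4)*(c^5 - 4*c^4 + 3*c^3 + 4*c^2 - 4*c) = c*(c - 4)*(c^4 - 4*c^3 + 3*c^2 + 4*c - 4) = c*(c - 4)*(c + 1)*(c^3 - 5*c^2 + 8*c - 4) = c*(c - 4)*(c - 2)*(c + 1)*(c^2 - 3*c + 2) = c*(c - 4)*(c - 2)*(c - 1)*(c + 1)*(c - 2)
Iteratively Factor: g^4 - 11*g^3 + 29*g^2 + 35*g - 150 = (g - 5)*(g^3 - 6*g^2 - g + 30) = (g - 5)*(g + 2)*(g^2 - 8*g + 15) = (g - 5)^2*(g + 2)*(g - 3)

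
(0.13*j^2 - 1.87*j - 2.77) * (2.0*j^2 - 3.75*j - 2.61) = 0.26*j^4 - 4.2275*j^3 + 1.1332*j^2 + 15.2682*j + 7.2297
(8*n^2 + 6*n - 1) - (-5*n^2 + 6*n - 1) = 13*n^2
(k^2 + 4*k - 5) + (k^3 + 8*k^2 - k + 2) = k^3 + 9*k^2 + 3*k - 3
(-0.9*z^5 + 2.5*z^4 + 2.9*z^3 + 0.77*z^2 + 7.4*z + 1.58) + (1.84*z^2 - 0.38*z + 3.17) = -0.9*z^5 + 2.5*z^4 + 2.9*z^3 + 2.61*z^2 + 7.02*z + 4.75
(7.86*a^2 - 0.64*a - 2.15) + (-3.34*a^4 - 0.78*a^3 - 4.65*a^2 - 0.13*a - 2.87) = -3.34*a^4 - 0.78*a^3 + 3.21*a^2 - 0.77*a - 5.02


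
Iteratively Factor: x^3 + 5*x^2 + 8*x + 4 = (x + 2)*(x^2 + 3*x + 2) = (x + 1)*(x + 2)*(x + 2)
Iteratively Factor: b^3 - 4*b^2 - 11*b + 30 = (b + 3)*(b^2 - 7*b + 10) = (b - 5)*(b + 3)*(b - 2)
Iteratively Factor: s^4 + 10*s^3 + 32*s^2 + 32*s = (s)*(s^3 + 10*s^2 + 32*s + 32) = s*(s + 4)*(s^2 + 6*s + 8) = s*(s + 4)^2*(s + 2)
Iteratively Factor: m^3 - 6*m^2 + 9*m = (m - 3)*(m^2 - 3*m) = (m - 3)^2*(m)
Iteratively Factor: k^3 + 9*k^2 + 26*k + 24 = (k + 3)*(k^2 + 6*k + 8) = (k + 3)*(k + 4)*(k + 2)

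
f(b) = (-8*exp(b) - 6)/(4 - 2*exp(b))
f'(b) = -8*exp(b)/(4 - 2*exp(b)) + 2*(-8*exp(b) - 6)*exp(b)/(4 - 2*exp(b))^2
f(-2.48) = -1.74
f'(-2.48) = -0.25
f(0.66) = -164.69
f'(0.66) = -5005.30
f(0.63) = -85.88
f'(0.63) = -1378.83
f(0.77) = 72.85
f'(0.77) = -930.74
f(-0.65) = -3.44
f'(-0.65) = -2.63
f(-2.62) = -1.71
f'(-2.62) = -0.22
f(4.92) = 4.08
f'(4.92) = -0.08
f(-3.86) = -1.56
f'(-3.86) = -0.06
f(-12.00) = -1.50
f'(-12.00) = 0.00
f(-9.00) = -1.50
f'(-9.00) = 0.00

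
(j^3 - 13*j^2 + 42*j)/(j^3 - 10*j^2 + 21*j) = (j - 6)/(j - 3)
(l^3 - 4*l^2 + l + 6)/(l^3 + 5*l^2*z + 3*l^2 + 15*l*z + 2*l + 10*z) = (l^2 - 5*l + 6)/(l^2 + 5*l*z + 2*l + 10*z)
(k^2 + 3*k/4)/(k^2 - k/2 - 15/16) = 4*k/(4*k - 5)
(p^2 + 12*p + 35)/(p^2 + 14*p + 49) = (p + 5)/(p + 7)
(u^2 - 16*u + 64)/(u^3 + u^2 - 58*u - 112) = (u - 8)/(u^2 + 9*u + 14)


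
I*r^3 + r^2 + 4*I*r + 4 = (r - 2*I)*(r + 2*I)*(I*r + 1)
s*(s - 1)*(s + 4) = s^3 + 3*s^2 - 4*s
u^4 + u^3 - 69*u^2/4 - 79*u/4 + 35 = (u - 4)*(u - 1)*(u + 5/2)*(u + 7/2)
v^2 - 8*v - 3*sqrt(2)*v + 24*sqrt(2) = (v - 8)*(v - 3*sqrt(2))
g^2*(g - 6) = g^3 - 6*g^2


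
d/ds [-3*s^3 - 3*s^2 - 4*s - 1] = -9*s^2 - 6*s - 4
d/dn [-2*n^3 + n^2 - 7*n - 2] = -6*n^2 + 2*n - 7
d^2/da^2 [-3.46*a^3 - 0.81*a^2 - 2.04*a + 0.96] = -20.76*a - 1.62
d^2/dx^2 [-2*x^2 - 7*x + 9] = -4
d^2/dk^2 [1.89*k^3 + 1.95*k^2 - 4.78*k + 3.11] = 11.34*k + 3.9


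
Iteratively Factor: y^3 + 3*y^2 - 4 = (y + 2)*(y^2 + y - 2) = (y - 1)*(y + 2)*(y + 2)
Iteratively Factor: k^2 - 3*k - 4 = (k + 1)*(k - 4)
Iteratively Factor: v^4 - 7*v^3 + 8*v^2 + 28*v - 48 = (v - 3)*(v^3 - 4*v^2 - 4*v + 16) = (v - 3)*(v + 2)*(v^2 - 6*v + 8) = (v - 4)*(v - 3)*(v + 2)*(v - 2)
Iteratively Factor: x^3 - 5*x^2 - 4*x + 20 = (x - 5)*(x^2 - 4) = (x - 5)*(x - 2)*(x + 2)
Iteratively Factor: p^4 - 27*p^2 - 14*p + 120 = (p - 5)*(p^3 + 5*p^2 - 2*p - 24) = (p - 5)*(p - 2)*(p^2 + 7*p + 12) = (p - 5)*(p - 2)*(p + 3)*(p + 4)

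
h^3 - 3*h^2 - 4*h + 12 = (h - 3)*(h - 2)*(h + 2)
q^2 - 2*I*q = q*(q - 2*I)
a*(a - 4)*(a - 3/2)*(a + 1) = a^4 - 9*a^3/2 + a^2/2 + 6*a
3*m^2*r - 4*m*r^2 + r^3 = r*(-3*m + r)*(-m + r)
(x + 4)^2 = x^2 + 8*x + 16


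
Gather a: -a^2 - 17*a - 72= -a^2 - 17*a - 72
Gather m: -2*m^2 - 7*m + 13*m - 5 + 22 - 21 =-2*m^2 + 6*m - 4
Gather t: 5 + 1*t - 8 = t - 3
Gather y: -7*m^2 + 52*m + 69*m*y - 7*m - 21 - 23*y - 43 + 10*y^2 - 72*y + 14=-7*m^2 + 45*m + 10*y^2 + y*(69*m - 95) - 50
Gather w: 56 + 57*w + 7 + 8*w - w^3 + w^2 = -w^3 + w^2 + 65*w + 63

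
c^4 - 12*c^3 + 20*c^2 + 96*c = c*(c - 8)*(c - 6)*(c + 2)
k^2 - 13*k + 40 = (k - 8)*(k - 5)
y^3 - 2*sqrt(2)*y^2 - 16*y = y*(y - 4*sqrt(2))*(y + 2*sqrt(2))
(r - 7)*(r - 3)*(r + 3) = r^3 - 7*r^2 - 9*r + 63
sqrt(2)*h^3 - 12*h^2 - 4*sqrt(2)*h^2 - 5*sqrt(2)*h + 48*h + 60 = (h - 5)*(h - 6*sqrt(2))*(sqrt(2)*h + sqrt(2))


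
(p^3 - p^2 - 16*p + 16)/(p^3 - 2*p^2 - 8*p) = (p^2 + 3*p - 4)/(p*(p + 2))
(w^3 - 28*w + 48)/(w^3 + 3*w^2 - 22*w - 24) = (w - 2)/(w + 1)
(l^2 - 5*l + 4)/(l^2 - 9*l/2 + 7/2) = 2*(l - 4)/(2*l - 7)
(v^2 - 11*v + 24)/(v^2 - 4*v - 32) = (v - 3)/(v + 4)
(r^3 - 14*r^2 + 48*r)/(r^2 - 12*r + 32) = r*(r - 6)/(r - 4)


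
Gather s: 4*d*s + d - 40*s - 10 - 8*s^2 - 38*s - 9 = d - 8*s^2 + s*(4*d - 78) - 19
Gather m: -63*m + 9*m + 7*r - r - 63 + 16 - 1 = -54*m + 6*r - 48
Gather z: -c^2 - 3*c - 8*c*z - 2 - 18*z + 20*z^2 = -c^2 - 3*c + 20*z^2 + z*(-8*c - 18) - 2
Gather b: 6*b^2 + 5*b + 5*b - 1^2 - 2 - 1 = 6*b^2 + 10*b - 4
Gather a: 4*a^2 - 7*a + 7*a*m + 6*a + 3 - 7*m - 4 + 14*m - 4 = 4*a^2 + a*(7*m - 1) + 7*m - 5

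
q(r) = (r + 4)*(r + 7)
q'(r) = 2*r + 11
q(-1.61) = 12.88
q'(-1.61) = 7.78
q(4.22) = 92.23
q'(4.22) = 19.44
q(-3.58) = 1.44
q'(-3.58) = 3.84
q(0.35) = 31.97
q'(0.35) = 11.70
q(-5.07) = -2.07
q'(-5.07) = 0.86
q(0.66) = 35.70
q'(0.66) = 12.32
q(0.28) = 31.16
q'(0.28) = 11.56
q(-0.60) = 21.76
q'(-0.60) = 9.80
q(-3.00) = 4.00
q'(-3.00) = 5.00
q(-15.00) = 88.00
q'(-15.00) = -19.00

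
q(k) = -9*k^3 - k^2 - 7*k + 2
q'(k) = -27*k^2 - 2*k - 7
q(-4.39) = 774.90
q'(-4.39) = -518.57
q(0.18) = 0.66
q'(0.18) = -8.23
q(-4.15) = 657.09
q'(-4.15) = -463.71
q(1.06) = -17.26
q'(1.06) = -39.46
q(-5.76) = 1729.07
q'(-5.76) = -891.28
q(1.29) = -28.01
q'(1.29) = -54.51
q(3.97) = -604.69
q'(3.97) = -440.48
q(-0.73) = 10.08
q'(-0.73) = -19.93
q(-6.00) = 1952.00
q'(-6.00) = -967.00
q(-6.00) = 1952.00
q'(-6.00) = -967.00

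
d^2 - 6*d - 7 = (d - 7)*(d + 1)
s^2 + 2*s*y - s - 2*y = (s - 1)*(s + 2*y)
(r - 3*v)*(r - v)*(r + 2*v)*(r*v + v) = r^4*v - 2*r^3*v^2 + r^3*v - 5*r^2*v^3 - 2*r^2*v^2 + 6*r*v^4 - 5*r*v^3 + 6*v^4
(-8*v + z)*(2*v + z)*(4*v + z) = -64*v^3 - 40*v^2*z - 2*v*z^2 + z^3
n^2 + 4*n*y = n*(n + 4*y)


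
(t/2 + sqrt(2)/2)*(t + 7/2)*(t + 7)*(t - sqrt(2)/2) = t^4/2 + sqrt(2)*t^3/4 + 21*t^3/4 + 21*sqrt(2)*t^2/8 + 47*t^2/4 - 21*t/4 + 49*sqrt(2)*t/8 - 49/4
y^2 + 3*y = y*(y + 3)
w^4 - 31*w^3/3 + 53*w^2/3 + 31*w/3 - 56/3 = (w - 8)*(w - 7/3)*(w - 1)*(w + 1)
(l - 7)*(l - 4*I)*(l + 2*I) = l^3 - 7*l^2 - 2*I*l^2 + 8*l + 14*I*l - 56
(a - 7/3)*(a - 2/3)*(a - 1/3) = a^3 - 10*a^2/3 + 23*a/9 - 14/27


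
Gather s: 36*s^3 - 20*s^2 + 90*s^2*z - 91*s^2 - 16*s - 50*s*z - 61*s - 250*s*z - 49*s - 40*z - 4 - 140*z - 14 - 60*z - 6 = 36*s^3 + s^2*(90*z - 111) + s*(-300*z - 126) - 240*z - 24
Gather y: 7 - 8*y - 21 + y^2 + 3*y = y^2 - 5*y - 14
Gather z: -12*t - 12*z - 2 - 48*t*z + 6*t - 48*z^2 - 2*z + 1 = -6*t - 48*z^2 + z*(-48*t - 14) - 1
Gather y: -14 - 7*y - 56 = -7*y - 70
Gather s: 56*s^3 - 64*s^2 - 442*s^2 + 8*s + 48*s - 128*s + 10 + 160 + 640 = 56*s^3 - 506*s^2 - 72*s + 810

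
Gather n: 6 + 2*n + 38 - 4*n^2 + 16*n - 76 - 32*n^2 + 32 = -36*n^2 + 18*n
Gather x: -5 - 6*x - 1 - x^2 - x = -x^2 - 7*x - 6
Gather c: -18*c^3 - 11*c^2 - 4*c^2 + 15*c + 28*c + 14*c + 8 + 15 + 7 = -18*c^3 - 15*c^2 + 57*c + 30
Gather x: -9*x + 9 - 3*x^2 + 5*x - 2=-3*x^2 - 4*x + 7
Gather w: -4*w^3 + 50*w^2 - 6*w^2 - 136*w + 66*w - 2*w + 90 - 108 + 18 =-4*w^3 + 44*w^2 - 72*w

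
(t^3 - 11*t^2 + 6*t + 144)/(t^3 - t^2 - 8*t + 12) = (t^2 - 14*t + 48)/(t^2 - 4*t + 4)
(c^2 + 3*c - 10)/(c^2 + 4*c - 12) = (c + 5)/(c + 6)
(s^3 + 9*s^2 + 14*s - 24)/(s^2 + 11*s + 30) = (s^2 + 3*s - 4)/(s + 5)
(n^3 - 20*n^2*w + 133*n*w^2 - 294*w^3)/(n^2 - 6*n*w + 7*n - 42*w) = (n^2 - 14*n*w + 49*w^2)/(n + 7)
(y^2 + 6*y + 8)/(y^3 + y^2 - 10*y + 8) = (y + 2)/(y^2 - 3*y + 2)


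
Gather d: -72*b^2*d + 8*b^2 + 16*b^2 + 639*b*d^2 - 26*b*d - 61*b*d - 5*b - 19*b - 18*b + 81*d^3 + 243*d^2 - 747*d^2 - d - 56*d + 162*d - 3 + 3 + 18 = 24*b^2 - 42*b + 81*d^3 + d^2*(639*b - 504) + d*(-72*b^2 - 87*b + 105) + 18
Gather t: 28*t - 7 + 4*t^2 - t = 4*t^2 + 27*t - 7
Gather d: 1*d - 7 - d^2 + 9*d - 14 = -d^2 + 10*d - 21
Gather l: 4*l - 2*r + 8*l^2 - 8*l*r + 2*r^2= 8*l^2 + l*(4 - 8*r) + 2*r^2 - 2*r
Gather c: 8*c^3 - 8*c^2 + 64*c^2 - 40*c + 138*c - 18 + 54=8*c^3 + 56*c^2 + 98*c + 36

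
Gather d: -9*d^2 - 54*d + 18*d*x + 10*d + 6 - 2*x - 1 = -9*d^2 + d*(18*x - 44) - 2*x + 5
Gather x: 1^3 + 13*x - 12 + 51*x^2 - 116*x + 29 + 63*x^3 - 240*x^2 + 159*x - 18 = 63*x^3 - 189*x^2 + 56*x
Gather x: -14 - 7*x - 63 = -7*x - 77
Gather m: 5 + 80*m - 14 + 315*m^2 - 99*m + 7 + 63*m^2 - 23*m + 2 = 378*m^2 - 42*m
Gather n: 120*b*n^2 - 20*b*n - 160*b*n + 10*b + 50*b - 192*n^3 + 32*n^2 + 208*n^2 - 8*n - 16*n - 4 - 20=60*b - 192*n^3 + n^2*(120*b + 240) + n*(-180*b - 24) - 24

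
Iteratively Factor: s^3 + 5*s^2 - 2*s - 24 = (s - 2)*(s^2 + 7*s + 12) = (s - 2)*(s + 3)*(s + 4)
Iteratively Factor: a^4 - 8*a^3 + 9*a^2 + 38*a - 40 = (a - 1)*(a^3 - 7*a^2 + 2*a + 40) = (a - 1)*(a + 2)*(a^2 - 9*a + 20) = (a - 4)*(a - 1)*(a + 2)*(a - 5)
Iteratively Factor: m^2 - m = (m)*(m - 1)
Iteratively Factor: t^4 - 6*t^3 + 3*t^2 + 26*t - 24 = (t + 2)*(t^3 - 8*t^2 + 19*t - 12) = (t - 4)*(t + 2)*(t^2 - 4*t + 3) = (t - 4)*(t - 3)*(t + 2)*(t - 1)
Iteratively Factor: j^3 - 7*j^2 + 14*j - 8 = (j - 2)*(j^2 - 5*j + 4) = (j - 4)*(j - 2)*(j - 1)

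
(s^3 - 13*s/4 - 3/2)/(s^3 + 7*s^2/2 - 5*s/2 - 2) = (s^2 - s/2 - 3)/(s^2 + 3*s - 4)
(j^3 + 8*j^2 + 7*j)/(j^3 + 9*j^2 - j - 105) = j*(j + 1)/(j^2 + 2*j - 15)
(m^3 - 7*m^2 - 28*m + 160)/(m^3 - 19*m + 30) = (m^2 - 12*m + 32)/(m^2 - 5*m + 6)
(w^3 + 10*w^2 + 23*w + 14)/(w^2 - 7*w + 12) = (w^3 + 10*w^2 + 23*w + 14)/(w^2 - 7*w + 12)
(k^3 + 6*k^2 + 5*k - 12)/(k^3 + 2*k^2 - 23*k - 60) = (k - 1)/(k - 5)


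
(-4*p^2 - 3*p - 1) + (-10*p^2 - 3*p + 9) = -14*p^2 - 6*p + 8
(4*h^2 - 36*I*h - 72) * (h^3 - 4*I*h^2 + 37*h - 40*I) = 4*h^5 - 52*I*h^4 - 68*h^3 - 1204*I*h^2 - 4104*h + 2880*I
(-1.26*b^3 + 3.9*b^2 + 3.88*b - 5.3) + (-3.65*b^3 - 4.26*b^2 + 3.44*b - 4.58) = -4.91*b^3 - 0.36*b^2 + 7.32*b - 9.88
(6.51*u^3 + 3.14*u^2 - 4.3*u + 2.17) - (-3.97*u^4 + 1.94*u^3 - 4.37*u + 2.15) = 3.97*u^4 + 4.57*u^3 + 3.14*u^2 + 0.0700000000000003*u + 0.02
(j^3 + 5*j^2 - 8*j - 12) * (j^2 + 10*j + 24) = j^5 + 15*j^4 + 66*j^3 + 28*j^2 - 312*j - 288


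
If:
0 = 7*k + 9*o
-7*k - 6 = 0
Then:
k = -6/7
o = 2/3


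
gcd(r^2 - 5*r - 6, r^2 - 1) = r + 1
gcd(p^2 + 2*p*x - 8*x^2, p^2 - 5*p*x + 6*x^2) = -p + 2*x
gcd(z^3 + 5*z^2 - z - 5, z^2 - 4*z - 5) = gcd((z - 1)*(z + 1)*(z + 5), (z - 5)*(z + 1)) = z + 1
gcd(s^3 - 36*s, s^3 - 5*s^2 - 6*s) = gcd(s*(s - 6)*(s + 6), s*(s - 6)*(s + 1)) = s^2 - 6*s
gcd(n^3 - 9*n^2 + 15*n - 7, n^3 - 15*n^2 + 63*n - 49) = n^2 - 8*n + 7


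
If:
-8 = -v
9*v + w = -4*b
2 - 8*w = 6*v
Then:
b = -265/16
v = 8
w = -23/4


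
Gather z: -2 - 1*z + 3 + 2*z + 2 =z + 3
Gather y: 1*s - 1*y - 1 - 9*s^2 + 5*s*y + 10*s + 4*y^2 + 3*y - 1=-9*s^2 + 11*s + 4*y^2 + y*(5*s + 2) - 2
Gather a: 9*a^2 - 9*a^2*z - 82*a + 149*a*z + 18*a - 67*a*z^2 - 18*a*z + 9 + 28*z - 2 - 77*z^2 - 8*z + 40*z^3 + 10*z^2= a^2*(9 - 9*z) + a*(-67*z^2 + 131*z - 64) + 40*z^3 - 67*z^2 + 20*z + 7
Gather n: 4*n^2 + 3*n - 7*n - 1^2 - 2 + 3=4*n^2 - 4*n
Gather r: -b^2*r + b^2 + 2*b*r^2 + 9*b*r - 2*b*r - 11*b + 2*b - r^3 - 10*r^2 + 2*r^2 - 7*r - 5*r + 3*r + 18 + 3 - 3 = b^2 - 9*b - r^3 + r^2*(2*b - 8) + r*(-b^2 + 7*b - 9) + 18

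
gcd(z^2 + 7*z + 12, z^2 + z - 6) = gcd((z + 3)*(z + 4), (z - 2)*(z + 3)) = z + 3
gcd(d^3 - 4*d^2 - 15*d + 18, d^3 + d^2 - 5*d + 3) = d^2 + 2*d - 3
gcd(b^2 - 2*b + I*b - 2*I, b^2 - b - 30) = 1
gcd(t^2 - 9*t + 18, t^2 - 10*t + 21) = t - 3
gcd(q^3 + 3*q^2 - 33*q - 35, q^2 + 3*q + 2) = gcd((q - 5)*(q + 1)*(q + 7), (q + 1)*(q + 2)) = q + 1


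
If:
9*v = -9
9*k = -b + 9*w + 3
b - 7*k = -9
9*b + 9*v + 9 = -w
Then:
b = -60/583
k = 741/583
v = -1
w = 540/583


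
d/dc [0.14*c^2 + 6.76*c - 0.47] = 0.28*c + 6.76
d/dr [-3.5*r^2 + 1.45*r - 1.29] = 1.45 - 7.0*r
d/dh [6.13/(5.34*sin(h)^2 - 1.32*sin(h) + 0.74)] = (8.0916 - 65.4684*sin(h))*cos(h)/(5.34*sin(h)^2 - 1.32*sin(h) + 0.74)^2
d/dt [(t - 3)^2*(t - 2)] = (t - 3)*(3*t - 7)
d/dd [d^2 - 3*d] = 2*d - 3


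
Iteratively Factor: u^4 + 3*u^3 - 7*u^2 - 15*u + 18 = (u - 1)*(u^3 + 4*u^2 - 3*u - 18) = (u - 1)*(u + 3)*(u^2 + u - 6) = (u - 1)*(u + 3)^2*(u - 2)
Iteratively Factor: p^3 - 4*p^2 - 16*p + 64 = (p + 4)*(p^2 - 8*p + 16) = (p - 4)*(p + 4)*(p - 4)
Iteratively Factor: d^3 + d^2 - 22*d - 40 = (d + 2)*(d^2 - d - 20) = (d + 2)*(d + 4)*(d - 5)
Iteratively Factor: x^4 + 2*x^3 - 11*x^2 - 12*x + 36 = (x - 2)*(x^3 + 4*x^2 - 3*x - 18) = (x - 2)*(x + 3)*(x^2 + x - 6) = (x - 2)^2*(x + 3)*(x + 3)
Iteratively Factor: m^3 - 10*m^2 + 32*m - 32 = (m - 4)*(m^2 - 6*m + 8) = (m - 4)^2*(m - 2)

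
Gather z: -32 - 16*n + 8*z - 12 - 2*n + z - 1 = -18*n + 9*z - 45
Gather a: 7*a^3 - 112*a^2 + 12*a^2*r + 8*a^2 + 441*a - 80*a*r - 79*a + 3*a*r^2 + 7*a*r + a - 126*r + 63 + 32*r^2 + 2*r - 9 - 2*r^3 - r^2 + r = 7*a^3 + a^2*(12*r - 104) + a*(3*r^2 - 73*r + 363) - 2*r^3 + 31*r^2 - 123*r + 54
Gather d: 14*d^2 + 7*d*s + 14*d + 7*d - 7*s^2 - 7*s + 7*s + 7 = 14*d^2 + d*(7*s + 21) - 7*s^2 + 7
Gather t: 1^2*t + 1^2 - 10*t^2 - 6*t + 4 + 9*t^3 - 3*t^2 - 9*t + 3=9*t^3 - 13*t^2 - 14*t + 8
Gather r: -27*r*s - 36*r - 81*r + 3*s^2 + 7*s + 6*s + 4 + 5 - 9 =r*(-27*s - 117) + 3*s^2 + 13*s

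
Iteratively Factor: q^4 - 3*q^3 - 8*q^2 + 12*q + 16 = (q + 2)*(q^3 - 5*q^2 + 2*q + 8) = (q - 2)*(q + 2)*(q^2 - 3*q - 4) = (q - 2)*(q + 1)*(q + 2)*(q - 4)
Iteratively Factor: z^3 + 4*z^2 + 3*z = (z + 3)*(z^2 + z) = (z + 1)*(z + 3)*(z)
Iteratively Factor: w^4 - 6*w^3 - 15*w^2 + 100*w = (w + 4)*(w^3 - 10*w^2 + 25*w) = (w - 5)*(w + 4)*(w^2 - 5*w) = w*(w - 5)*(w + 4)*(w - 5)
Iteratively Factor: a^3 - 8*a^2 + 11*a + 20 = (a + 1)*(a^2 - 9*a + 20) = (a - 5)*(a + 1)*(a - 4)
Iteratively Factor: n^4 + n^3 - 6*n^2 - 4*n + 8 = (n - 2)*(n^3 + 3*n^2 - 4) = (n - 2)*(n - 1)*(n^2 + 4*n + 4) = (n - 2)*(n - 1)*(n + 2)*(n + 2)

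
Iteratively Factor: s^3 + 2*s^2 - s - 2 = (s + 2)*(s^2 - 1) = (s - 1)*(s + 2)*(s + 1)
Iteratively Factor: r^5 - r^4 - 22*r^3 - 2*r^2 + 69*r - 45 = (r + 3)*(r^4 - 4*r^3 - 10*r^2 + 28*r - 15) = (r - 1)*(r + 3)*(r^3 - 3*r^2 - 13*r + 15) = (r - 1)^2*(r + 3)*(r^2 - 2*r - 15) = (r - 1)^2*(r + 3)^2*(r - 5)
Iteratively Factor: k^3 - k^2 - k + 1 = (k + 1)*(k^2 - 2*k + 1) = (k - 1)*(k + 1)*(k - 1)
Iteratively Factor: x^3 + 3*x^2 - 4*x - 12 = (x + 2)*(x^2 + x - 6) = (x - 2)*(x + 2)*(x + 3)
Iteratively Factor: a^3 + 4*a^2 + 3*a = (a + 1)*(a^2 + 3*a) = a*(a + 1)*(a + 3)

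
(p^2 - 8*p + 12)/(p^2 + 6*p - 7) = (p^2 - 8*p + 12)/(p^2 + 6*p - 7)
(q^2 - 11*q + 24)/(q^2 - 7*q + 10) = (q^2 - 11*q + 24)/(q^2 - 7*q + 10)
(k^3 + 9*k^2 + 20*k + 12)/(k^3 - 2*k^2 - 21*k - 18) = (k^2 + 8*k + 12)/(k^2 - 3*k - 18)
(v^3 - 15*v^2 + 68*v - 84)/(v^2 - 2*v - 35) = (v^2 - 8*v + 12)/(v + 5)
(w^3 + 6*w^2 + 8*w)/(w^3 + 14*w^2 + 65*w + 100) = w*(w + 2)/(w^2 + 10*w + 25)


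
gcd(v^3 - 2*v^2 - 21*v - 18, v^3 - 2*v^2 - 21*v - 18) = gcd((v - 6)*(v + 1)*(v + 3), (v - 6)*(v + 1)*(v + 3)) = v^3 - 2*v^2 - 21*v - 18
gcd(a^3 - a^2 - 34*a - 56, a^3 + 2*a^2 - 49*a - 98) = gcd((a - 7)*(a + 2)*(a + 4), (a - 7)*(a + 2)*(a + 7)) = a^2 - 5*a - 14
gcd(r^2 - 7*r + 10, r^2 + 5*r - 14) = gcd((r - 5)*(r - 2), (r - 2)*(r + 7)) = r - 2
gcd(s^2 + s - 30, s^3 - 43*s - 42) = s + 6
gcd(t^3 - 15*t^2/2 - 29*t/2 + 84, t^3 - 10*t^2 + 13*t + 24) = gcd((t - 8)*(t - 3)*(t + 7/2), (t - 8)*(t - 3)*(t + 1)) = t^2 - 11*t + 24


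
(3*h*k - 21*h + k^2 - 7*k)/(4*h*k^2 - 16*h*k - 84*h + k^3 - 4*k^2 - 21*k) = (3*h + k)/(4*h*k + 12*h + k^2 + 3*k)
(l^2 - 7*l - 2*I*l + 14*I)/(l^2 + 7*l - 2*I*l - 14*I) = (l - 7)/(l + 7)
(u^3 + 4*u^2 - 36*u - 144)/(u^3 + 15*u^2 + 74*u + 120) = (u - 6)/(u + 5)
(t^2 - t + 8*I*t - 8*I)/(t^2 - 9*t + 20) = (t^2 - t + 8*I*t - 8*I)/(t^2 - 9*t + 20)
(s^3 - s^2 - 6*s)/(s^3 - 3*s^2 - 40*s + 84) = s*(s^2 - s - 6)/(s^3 - 3*s^2 - 40*s + 84)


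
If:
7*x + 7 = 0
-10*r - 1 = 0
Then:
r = -1/10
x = -1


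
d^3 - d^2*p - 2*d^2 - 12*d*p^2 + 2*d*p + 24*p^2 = (d - 2)*(d - 4*p)*(d + 3*p)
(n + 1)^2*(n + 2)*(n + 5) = n^4 + 9*n^3 + 25*n^2 + 27*n + 10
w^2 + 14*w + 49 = (w + 7)^2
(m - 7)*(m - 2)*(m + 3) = m^3 - 6*m^2 - 13*m + 42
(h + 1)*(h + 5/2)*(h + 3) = h^3 + 13*h^2/2 + 13*h + 15/2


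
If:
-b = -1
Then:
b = 1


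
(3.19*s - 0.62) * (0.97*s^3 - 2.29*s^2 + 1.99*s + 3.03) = 3.0943*s^4 - 7.9065*s^3 + 7.7679*s^2 + 8.4319*s - 1.8786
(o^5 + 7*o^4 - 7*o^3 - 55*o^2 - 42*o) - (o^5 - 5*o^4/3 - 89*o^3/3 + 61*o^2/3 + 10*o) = 26*o^4/3 + 68*o^3/3 - 226*o^2/3 - 52*o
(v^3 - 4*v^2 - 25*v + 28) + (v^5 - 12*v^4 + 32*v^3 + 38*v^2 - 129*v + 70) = v^5 - 12*v^4 + 33*v^3 + 34*v^2 - 154*v + 98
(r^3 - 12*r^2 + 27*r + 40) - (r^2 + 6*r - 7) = r^3 - 13*r^2 + 21*r + 47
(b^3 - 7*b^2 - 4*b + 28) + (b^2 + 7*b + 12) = b^3 - 6*b^2 + 3*b + 40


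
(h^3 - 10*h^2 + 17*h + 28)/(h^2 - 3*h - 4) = h - 7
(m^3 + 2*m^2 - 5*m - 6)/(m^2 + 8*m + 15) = (m^2 - m - 2)/(m + 5)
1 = 1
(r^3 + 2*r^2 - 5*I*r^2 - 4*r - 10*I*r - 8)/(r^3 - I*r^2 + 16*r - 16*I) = (r + 2)/(r + 4*I)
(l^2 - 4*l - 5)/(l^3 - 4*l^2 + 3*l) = (l^2 - 4*l - 5)/(l*(l^2 - 4*l + 3))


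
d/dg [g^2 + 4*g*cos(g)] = -4*g*sin(g) + 2*g + 4*cos(g)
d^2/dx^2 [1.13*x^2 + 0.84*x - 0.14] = 2.26000000000000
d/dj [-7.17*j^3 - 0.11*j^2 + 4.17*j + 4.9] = -21.51*j^2 - 0.22*j + 4.17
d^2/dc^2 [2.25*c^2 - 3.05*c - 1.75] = 4.50000000000000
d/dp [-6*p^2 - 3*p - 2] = -12*p - 3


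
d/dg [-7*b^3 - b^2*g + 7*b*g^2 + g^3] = -b^2 + 14*b*g + 3*g^2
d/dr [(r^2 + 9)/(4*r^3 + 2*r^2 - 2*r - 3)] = 2*(-2*r^4 - 55*r^2 - 21*r + 9)/(16*r^6 + 16*r^5 - 12*r^4 - 32*r^3 - 8*r^2 + 12*r + 9)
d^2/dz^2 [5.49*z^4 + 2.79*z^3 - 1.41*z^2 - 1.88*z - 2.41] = 65.88*z^2 + 16.74*z - 2.82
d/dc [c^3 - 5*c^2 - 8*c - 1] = 3*c^2 - 10*c - 8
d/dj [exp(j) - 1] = exp(j)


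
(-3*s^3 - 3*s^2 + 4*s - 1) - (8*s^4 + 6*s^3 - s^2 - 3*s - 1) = -8*s^4 - 9*s^3 - 2*s^2 + 7*s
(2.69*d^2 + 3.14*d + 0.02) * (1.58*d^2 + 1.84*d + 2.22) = 4.2502*d^4 + 9.9108*d^3 + 11.781*d^2 + 7.0076*d + 0.0444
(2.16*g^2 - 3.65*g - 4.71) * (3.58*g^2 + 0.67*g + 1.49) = 7.7328*g^4 - 11.6198*g^3 - 16.0889*g^2 - 8.5942*g - 7.0179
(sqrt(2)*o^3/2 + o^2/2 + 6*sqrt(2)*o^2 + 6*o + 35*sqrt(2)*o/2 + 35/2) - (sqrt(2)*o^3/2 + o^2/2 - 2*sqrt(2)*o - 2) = 6*sqrt(2)*o^2 + 6*o + 39*sqrt(2)*o/2 + 39/2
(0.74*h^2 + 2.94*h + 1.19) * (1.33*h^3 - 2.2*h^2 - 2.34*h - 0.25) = 0.9842*h^5 + 2.2822*h^4 - 6.6169*h^3 - 9.6826*h^2 - 3.5196*h - 0.2975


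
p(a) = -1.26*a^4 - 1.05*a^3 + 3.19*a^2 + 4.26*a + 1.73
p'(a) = -5.04*a^3 - 3.15*a^2 + 6.38*a + 4.26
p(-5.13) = -667.07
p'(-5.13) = 569.06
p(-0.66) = 0.37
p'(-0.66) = 0.13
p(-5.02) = -606.61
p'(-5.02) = 530.44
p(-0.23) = 0.93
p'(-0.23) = 2.69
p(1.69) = 2.69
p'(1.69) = -18.28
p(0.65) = 5.33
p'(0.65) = 5.69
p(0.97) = 6.79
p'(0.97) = 2.88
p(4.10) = -355.59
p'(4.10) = -369.90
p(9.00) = -8733.85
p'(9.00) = -3867.63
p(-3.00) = -56.05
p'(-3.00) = 92.85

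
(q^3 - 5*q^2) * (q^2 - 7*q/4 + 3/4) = q^5 - 27*q^4/4 + 19*q^3/2 - 15*q^2/4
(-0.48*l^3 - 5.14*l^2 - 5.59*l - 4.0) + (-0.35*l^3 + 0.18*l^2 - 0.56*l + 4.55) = -0.83*l^3 - 4.96*l^2 - 6.15*l + 0.55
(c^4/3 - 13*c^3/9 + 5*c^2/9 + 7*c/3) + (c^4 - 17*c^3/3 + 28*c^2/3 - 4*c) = 4*c^4/3 - 64*c^3/9 + 89*c^2/9 - 5*c/3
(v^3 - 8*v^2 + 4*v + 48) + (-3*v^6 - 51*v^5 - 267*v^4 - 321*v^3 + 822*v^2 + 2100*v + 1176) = -3*v^6 - 51*v^5 - 267*v^4 - 320*v^3 + 814*v^2 + 2104*v + 1224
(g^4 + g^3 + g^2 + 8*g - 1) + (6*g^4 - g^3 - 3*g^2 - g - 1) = 7*g^4 - 2*g^2 + 7*g - 2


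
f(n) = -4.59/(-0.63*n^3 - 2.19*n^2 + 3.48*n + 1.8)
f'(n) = -4.59*(1.89*n^2 + 4.38*n - 3.48)/(-0.63*n^3 - 2.19*n^2 + 3.48*n + 1.8)^2 = (-8.6751*n^2 - 20.1042*n + 15.9732)/(0.63*n^3 + 2.19*n^2 - 3.48*n - 1.8)^2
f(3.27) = 0.14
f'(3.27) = -0.14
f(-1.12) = 1.16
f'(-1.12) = 1.76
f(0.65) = -1.55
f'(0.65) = -0.09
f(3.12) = 0.17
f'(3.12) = -0.17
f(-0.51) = 9.96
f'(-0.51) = 112.86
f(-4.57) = -15.93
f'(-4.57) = -882.95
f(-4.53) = 13.48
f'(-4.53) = -611.91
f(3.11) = 0.17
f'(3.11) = -0.17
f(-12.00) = -0.01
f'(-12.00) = -0.00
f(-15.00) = -0.00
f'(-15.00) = -0.00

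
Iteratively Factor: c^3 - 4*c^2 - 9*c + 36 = (c - 3)*(c^2 - c - 12) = (c - 3)*(c + 3)*(c - 4)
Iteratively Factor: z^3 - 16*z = (z - 4)*(z^2 + 4*z) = z*(z - 4)*(z + 4)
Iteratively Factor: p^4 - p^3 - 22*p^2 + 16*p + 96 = (p - 3)*(p^3 + 2*p^2 - 16*p - 32) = (p - 3)*(p + 2)*(p^2 - 16) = (p - 4)*(p - 3)*(p + 2)*(p + 4)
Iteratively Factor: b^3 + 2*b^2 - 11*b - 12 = (b + 4)*(b^2 - 2*b - 3) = (b + 1)*(b + 4)*(b - 3)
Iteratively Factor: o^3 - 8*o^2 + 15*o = (o)*(o^2 - 8*o + 15) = o*(o - 3)*(o - 5)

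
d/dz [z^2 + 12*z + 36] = 2*z + 12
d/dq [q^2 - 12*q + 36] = 2*q - 12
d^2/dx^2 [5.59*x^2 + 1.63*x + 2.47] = 11.1800000000000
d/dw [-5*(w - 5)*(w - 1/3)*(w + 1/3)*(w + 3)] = -20*w^3 + 30*w^2 + 1360*w/9 - 10/9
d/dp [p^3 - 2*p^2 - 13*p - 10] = 3*p^2 - 4*p - 13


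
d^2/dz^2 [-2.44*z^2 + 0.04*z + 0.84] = -4.88000000000000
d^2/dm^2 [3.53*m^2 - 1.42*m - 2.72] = 7.06000000000000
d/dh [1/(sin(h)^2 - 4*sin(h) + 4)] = -2*cos(h)/(sin(h) - 2)^3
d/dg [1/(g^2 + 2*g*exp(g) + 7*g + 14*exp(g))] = (-2*g*exp(g) - 2*g - 16*exp(g) - 7)/(g^2 + 2*g*exp(g) + 7*g + 14*exp(g))^2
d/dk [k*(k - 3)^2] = 3*(k - 3)*(k - 1)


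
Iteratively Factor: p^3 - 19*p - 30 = (p - 5)*(p^2 + 5*p + 6) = (p - 5)*(p + 2)*(p + 3)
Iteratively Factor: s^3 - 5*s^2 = (s - 5)*(s^2) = s*(s - 5)*(s)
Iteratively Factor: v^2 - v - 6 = (v + 2)*(v - 3)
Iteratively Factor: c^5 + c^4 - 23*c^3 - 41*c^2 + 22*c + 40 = (c + 1)*(c^4 - 23*c^2 - 18*c + 40) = (c - 5)*(c + 1)*(c^3 + 5*c^2 + 2*c - 8) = (c - 5)*(c - 1)*(c + 1)*(c^2 + 6*c + 8) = (c - 5)*(c - 1)*(c + 1)*(c + 2)*(c + 4)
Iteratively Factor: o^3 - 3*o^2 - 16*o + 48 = (o - 3)*(o^2 - 16) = (o - 3)*(o + 4)*(o - 4)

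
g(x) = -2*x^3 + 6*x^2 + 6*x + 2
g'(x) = -6*x^2 + 12*x + 6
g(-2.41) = 50.38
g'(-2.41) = -57.77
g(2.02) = 22.12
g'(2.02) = 5.76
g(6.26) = -215.94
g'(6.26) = -154.01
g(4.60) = -38.11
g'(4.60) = -65.76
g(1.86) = 21.05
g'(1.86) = 7.56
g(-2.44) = 52.14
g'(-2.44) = -59.00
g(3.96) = -4.35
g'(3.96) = -40.57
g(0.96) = 11.52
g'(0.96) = 11.99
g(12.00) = -2518.00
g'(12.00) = -714.00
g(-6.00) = 614.00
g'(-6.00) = -282.00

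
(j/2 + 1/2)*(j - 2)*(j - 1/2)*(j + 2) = j^4/2 + j^3/4 - 9*j^2/4 - j + 1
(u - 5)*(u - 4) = u^2 - 9*u + 20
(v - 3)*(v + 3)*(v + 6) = v^3 + 6*v^2 - 9*v - 54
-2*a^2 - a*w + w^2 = (-2*a + w)*(a + w)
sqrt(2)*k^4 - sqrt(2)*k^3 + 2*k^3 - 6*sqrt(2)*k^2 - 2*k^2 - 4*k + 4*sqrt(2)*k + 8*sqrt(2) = (k - 2)*(k - sqrt(2))*(k + 2*sqrt(2))*(sqrt(2)*k + sqrt(2))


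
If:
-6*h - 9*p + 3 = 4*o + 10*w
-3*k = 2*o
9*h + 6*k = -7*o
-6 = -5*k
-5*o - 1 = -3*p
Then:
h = 3/5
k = 6/5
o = -9/5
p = -8/3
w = 153/50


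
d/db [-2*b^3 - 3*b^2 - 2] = 6*b*(-b - 1)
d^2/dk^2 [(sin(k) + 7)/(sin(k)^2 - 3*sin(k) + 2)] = (-sin(k)^4 - 32*sin(k)^3 + 45*sin(k)^2 + 74*sin(k) - 110)/((sin(k) - 2)^3*(sin(k) - 1)^2)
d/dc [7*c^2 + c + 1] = 14*c + 1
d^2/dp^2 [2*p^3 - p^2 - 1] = 12*p - 2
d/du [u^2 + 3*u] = 2*u + 3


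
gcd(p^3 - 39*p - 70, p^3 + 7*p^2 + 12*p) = 1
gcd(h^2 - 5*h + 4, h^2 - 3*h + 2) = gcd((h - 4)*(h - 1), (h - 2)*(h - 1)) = h - 1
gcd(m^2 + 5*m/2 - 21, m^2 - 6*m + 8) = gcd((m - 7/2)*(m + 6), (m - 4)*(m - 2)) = 1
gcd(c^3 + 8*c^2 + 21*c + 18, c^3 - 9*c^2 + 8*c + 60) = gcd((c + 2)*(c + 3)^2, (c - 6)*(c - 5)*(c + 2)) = c + 2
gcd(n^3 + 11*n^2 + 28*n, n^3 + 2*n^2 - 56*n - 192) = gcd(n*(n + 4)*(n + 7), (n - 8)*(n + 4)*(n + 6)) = n + 4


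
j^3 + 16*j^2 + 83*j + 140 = (j + 4)*(j + 5)*(j + 7)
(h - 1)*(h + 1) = h^2 - 1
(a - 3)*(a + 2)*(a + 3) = a^3 + 2*a^2 - 9*a - 18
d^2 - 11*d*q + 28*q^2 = (d - 7*q)*(d - 4*q)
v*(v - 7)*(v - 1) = v^3 - 8*v^2 + 7*v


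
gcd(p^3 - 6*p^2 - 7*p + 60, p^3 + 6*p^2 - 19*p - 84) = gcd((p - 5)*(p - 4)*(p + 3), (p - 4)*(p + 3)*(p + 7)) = p^2 - p - 12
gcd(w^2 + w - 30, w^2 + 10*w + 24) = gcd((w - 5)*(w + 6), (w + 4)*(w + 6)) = w + 6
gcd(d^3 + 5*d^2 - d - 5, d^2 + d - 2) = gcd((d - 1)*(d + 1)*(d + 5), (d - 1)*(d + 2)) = d - 1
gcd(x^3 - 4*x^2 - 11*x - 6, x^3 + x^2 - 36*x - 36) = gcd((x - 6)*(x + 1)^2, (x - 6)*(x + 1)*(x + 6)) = x^2 - 5*x - 6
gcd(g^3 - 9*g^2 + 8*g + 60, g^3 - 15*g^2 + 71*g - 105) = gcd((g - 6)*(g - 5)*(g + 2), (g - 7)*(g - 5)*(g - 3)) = g - 5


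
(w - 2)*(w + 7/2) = w^2 + 3*w/2 - 7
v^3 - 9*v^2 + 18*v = v*(v - 6)*(v - 3)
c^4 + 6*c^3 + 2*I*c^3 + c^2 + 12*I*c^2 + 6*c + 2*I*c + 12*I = (c + 6)*(c - I)*(c + I)*(c + 2*I)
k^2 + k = k*(k + 1)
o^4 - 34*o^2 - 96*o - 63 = (o - 7)*(o + 1)*(o + 3)^2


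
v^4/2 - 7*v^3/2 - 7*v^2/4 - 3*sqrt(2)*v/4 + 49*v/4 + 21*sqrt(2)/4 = (v/2 + sqrt(2)/2)*(v - 7)*(v - 3*sqrt(2)/2)*(v + sqrt(2)/2)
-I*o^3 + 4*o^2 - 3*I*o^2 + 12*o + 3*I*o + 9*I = (o + 3)*(o + 3*I)*(-I*o + 1)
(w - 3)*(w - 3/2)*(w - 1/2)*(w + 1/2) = w^4 - 9*w^3/2 + 17*w^2/4 + 9*w/8 - 9/8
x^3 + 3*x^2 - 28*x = x*(x - 4)*(x + 7)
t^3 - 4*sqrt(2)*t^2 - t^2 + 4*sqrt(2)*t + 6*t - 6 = (t - 1)*(t - 3*sqrt(2))*(t - sqrt(2))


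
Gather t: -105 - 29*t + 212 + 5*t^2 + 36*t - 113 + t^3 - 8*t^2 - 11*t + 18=t^3 - 3*t^2 - 4*t + 12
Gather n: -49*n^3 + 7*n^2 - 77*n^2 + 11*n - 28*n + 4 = -49*n^3 - 70*n^2 - 17*n + 4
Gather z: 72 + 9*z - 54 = 9*z + 18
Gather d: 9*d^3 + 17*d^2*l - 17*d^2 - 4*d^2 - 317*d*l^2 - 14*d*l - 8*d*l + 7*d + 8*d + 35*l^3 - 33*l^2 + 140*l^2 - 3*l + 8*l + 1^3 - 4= 9*d^3 + d^2*(17*l - 21) + d*(-317*l^2 - 22*l + 15) + 35*l^3 + 107*l^2 + 5*l - 3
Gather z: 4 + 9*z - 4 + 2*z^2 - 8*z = 2*z^2 + z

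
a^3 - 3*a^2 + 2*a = a*(a - 2)*(a - 1)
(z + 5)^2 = z^2 + 10*z + 25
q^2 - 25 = (q - 5)*(q + 5)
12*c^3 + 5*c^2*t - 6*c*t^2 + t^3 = (-4*c + t)*(-3*c + t)*(c + t)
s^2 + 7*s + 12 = (s + 3)*(s + 4)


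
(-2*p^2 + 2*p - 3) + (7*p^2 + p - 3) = 5*p^2 + 3*p - 6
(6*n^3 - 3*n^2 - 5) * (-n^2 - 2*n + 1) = -6*n^5 - 9*n^4 + 12*n^3 + 2*n^2 + 10*n - 5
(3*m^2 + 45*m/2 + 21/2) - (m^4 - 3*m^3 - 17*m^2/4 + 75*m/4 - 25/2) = -m^4 + 3*m^3 + 29*m^2/4 + 15*m/4 + 23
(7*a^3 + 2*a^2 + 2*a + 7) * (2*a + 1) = 14*a^4 + 11*a^3 + 6*a^2 + 16*a + 7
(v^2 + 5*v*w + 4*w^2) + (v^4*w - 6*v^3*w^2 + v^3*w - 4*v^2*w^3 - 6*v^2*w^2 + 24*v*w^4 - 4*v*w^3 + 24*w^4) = v^4*w - 6*v^3*w^2 + v^3*w - 4*v^2*w^3 - 6*v^2*w^2 + v^2 + 24*v*w^4 - 4*v*w^3 + 5*v*w + 24*w^4 + 4*w^2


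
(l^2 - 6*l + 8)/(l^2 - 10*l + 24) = (l - 2)/(l - 6)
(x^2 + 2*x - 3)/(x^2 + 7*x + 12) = (x - 1)/(x + 4)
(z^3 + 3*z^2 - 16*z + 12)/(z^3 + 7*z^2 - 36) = (z - 1)/(z + 3)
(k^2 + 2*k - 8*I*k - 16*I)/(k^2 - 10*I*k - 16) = (k + 2)/(k - 2*I)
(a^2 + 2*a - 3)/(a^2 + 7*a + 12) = (a - 1)/(a + 4)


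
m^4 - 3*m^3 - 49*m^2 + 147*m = m*(m - 7)*(m - 3)*(m + 7)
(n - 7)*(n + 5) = n^2 - 2*n - 35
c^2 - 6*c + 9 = (c - 3)^2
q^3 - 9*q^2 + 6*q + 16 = (q - 8)*(q - 2)*(q + 1)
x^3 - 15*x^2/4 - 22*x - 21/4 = (x - 7)*(x + 1/4)*(x + 3)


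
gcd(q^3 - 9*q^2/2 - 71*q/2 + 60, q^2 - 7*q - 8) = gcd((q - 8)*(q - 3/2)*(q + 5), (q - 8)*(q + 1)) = q - 8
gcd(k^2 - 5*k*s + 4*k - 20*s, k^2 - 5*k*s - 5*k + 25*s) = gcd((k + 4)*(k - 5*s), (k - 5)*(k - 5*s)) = -k + 5*s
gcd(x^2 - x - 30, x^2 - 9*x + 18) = x - 6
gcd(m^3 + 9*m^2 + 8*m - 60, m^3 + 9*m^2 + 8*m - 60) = m^3 + 9*m^2 + 8*m - 60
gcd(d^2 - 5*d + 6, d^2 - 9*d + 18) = d - 3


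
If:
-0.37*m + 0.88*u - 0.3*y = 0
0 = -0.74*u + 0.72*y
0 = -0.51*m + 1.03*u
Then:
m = 0.00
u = 0.00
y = 0.00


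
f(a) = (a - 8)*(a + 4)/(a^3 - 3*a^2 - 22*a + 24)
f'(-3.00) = -0.08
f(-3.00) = -0.31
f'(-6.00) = -0.03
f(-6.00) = -0.17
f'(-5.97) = -0.03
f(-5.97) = -0.17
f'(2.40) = -0.68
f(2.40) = 1.11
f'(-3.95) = -0.05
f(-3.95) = -0.24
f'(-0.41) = -0.69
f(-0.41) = -0.93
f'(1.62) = -3.62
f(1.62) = 2.35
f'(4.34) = 0.02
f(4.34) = 0.66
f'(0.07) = -1.61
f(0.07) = -1.44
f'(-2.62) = -0.10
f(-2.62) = -0.34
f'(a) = (a - 8)*(a + 4)*(-3*a^2 + 6*a + 22)/(a^3 - 3*a^2 - 22*a + 24)^2 + (a - 8)/(a^3 - 3*a^2 - 22*a + 24) + (a + 4)/(a^3 - 3*a^2 - 22*a + 24)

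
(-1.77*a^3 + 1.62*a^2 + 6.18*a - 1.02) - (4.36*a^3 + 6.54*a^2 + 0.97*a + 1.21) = -6.13*a^3 - 4.92*a^2 + 5.21*a - 2.23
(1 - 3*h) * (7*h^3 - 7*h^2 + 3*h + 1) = -21*h^4 + 28*h^3 - 16*h^2 + 1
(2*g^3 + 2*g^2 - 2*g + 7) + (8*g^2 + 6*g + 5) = 2*g^3 + 10*g^2 + 4*g + 12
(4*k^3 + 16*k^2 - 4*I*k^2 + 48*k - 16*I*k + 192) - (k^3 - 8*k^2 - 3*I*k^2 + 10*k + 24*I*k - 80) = 3*k^3 + 24*k^2 - I*k^2 + 38*k - 40*I*k + 272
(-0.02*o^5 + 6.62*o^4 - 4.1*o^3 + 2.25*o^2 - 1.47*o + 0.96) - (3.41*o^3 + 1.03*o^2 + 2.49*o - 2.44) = -0.02*o^5 + 6.62*o^4 - 7.51*o^3 + 1.22*o^2 - 3.96*o + 3.4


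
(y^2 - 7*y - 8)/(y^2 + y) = (y - 8)/y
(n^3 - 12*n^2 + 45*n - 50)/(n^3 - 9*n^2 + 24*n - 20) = (n - 5)/(n - 2)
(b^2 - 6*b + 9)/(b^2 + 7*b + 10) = (b^2 - 6*b + 9)/(b^2 + 7*b + 10)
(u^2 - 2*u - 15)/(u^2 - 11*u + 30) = (u + 3)/(u - 6)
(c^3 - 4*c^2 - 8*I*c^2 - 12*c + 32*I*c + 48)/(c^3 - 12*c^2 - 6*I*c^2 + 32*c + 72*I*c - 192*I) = (c - 2*I)/(c - 8)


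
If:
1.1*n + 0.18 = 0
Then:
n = -0.16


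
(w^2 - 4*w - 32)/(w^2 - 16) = (w - 8)/(w - 4)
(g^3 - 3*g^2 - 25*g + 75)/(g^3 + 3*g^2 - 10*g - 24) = (g^2 - 25)/(g^2 + 6*g + 8)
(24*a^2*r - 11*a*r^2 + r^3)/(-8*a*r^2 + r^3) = (-3*a + r)/r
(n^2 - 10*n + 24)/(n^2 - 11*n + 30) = (n - 4)/(n - 5)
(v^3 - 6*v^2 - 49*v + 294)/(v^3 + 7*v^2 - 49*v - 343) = (v - 6)/(v + 7)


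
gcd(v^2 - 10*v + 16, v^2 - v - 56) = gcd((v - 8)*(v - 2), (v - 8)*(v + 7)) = v - 8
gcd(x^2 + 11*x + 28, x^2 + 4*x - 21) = x + 7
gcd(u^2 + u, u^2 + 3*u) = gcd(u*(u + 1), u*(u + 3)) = u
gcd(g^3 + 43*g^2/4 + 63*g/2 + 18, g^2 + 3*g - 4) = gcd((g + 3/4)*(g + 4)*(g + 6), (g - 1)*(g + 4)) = g + 4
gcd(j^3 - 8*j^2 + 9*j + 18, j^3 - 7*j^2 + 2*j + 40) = 1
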